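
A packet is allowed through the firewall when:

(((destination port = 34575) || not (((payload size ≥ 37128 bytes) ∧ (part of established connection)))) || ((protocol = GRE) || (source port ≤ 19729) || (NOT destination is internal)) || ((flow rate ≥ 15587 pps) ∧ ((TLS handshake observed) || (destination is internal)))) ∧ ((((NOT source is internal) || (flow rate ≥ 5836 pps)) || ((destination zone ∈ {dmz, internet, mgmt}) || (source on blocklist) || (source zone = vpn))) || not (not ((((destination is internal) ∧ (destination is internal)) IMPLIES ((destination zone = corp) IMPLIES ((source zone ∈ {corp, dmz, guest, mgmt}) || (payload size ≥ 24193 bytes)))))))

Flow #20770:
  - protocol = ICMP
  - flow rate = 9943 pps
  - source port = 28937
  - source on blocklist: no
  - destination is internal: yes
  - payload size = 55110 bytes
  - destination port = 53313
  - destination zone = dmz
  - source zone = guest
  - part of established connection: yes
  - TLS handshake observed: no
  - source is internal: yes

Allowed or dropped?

Atomic conditions:
  destination port = 34575: 53313 == 34575 is false
  payload size ≥ 37128 bytes: 55110 ≥ 37128 is true
  part of established connection: yes → true
  protocol = GRE: ICMP == GRE is false
  source port ≤ 19729: 28937 ≤ 19729 is false
  NOT destination is internal: yes → false
  flow rate ≥ 15587 pps: 9943 ≥ 15587 is false
  TLS handshake observed: no → false
  destination is internal: yes → true
  NOT source is internal: yes → false
  flow rate ≥ 5836 pps: 9943 ≥ 5836 is true
  destination zone ∈ {dmz, internet, mgmt}: dmz is in the set → true
  source on blocklist: no → false
  source zone = vpn: guest == vpn is false
  destination zone = corp: dmz == corp is false
  source zone ∈ {corp, dmz, guest, mgmt}: guest is in the set → true
  payload size ≥ 24193 bytes: 55110 ≥ 24193 is true
Combine:
[1.1.2.1] true AND true = true
[1.1.2] NOT true = false
[1.1] false OR false = false
[1.2] false OR false OR false = false
[1.3.2] false OR true = true
[1.3] false AND true = false
[1] false OR false OR false = false
[2.1.1] false OR true = true
[2.1.2] true OR false OR false = true
[2.1] true OR true = true
[2.2.1.1.1] true AND true = true
[2.2.1.1.2.2] true OR true = true
[2.2.1.1.2] false → true (antecedent false ⇒ implication holds) = true
[2.2.1.1] true → true = true
[2.2.1] NOT true = false
[2.2] NOT false = true
[2] true OR true = true
[root] false AND true = false
Overall: false → dropped

Dropped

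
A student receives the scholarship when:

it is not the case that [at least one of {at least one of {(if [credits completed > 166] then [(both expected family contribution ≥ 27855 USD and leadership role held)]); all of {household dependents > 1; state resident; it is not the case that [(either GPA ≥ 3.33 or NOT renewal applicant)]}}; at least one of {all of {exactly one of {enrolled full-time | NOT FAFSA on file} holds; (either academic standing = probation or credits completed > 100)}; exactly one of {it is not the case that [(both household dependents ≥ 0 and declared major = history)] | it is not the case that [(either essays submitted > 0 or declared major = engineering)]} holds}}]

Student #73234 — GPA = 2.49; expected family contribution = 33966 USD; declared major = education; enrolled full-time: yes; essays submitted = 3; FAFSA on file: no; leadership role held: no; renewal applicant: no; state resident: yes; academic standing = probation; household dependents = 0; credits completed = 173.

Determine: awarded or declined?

Atomic conditions:
  credits completed > 166: 173 > 166 is true
  expected family contribution ≥ 27855 USD: 33966 ≥ 27855 is true
  leadership role held: no → false
  household dependents > 1: 0 > 1 is false
  state resident: yes → true
  GPA ≥ 3.33: 2.49 ≥ 3.33 is false
  NOT renewal applicant: no → true
  enrolled full-time: yes → true
  NOT FAFSA on file: no → true
  academic standing = probation: probation == probation is true
  credits completed > 100: 173 > 100 is true
  household dependents ≥ 0: 0 ≥ 0 is true
  declared major = history: education == history is false
  essays submitted > 0: 3 > 0 is true
  declared major = engineering: education == engineering is false
Combine:
[1.1.1.2] true AND false = false
[1.1.1] true → false = false
[1.1.2.3.1] false OR true = true
[1.1.2.3] NOT true = false
[1.1.2] false AND true AND false = false
[1.1] false OR false = false
[1.2.1.1] exactly-one(true, true) = false
[1.2.1.2] true OR true = true
[1.2.1] false AND true = false
[1.2.2.1.1] true AND false = false
[1.2.2.1] NOT false = true
[1.2.2.2.1] true OR false = true
[1.2.2.2] NOT true = false
[1.2.2] exactly-one(true, false) = true
[1.2] false OR true = true
[1] false OR true = true
[root] NOT true = false
Overall: false → declined

Declined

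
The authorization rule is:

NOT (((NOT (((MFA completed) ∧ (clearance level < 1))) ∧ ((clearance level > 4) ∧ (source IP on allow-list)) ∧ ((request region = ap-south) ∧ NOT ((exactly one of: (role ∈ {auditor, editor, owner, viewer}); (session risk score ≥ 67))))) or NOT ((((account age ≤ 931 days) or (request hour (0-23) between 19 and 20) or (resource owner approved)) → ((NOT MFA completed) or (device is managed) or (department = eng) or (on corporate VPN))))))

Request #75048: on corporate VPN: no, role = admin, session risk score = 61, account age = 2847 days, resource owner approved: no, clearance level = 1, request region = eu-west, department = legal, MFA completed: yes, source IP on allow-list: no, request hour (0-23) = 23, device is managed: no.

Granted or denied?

Granted

Atomic conditions:
  MFA completed: yes → true
  clearance level < 1: 1 < 1 is false
  clearance level > 4: 1 > 4 is false
  source IP on allow-list: no → false
  request region = ap-south: eu-west == ap-south is false
  role ∈ {auditor, editor, owner, viewer}: admin is not in the set → false
  session risk score ≥ 67: 61 ≥ 67 is false
  account age ≤ 931 days: 2847 ≤ 931 is false
  request hour (0-23) between 19 and 20: 23 in [19, 20] is false
  resource owner approved: no → false
  NOT MFA completed: yes → false
  device is managed: no → false
  department = eng: legal == eng is false
  on corporate VPN: no → false
Combine:
[1.1.1.1] true AND false = false
[1.1.1] NOT false = true
[1.1.2] false AND false = false
[1.1.3.2.1] exactly-one(false, false) = false
[1.1.3.2] NOT false = true
[1.1.3] false AND true = false
[1.1] true AND false AND false = false
[1.2.1.1] false OR false OR false = false
[1.2.1.2] false OR false OR false OR false = false
[1.2.1] false → false (antecedent false ⇒ implication holds) = true
[1.2] NOT true = false
[1] false OR false = false
[root] NOT false = true
Overall: true → granted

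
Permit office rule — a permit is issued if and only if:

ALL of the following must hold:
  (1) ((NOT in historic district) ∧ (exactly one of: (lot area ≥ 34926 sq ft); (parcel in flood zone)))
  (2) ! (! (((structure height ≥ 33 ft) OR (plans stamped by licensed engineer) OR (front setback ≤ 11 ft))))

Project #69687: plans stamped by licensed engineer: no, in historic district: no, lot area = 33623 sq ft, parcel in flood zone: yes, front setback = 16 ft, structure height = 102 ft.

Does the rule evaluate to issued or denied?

Issued

Atomic conditions:
  NOT in historic district: no → true
  lot area ≥ 34926 sq ft: 33623 ≥ 34926 is false
  parcel in flood zone: yes → true
  structure height ≥ 33 ft: 102 ≥ 33 is true
  plans stamped by licensed engineer: no → false
  front setback ≤ 11 ft: 16 ≤ 11 is false
Combine:
[1.2] exactly-one(false, true) = true
[1] true AND true = true
[2.1.1] true OR false OR false = true
[2.1] NOT true = false
[2] NOT false = true
[root] true AND true = true
Overall: true → issued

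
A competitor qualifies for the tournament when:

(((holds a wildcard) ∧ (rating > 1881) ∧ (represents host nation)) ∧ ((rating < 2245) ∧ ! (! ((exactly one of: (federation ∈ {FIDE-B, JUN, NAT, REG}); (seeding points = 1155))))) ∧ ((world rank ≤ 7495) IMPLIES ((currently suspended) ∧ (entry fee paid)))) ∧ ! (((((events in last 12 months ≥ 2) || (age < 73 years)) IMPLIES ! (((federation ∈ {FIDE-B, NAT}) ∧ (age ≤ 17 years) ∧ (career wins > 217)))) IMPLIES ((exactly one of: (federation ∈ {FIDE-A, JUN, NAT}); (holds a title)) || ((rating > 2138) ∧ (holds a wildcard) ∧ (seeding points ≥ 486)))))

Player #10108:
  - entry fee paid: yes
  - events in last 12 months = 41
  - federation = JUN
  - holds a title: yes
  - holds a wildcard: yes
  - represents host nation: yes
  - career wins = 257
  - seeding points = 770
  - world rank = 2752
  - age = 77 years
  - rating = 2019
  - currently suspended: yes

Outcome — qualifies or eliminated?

Qualifies

Atomic conditions:
  holds a wildcard: yes → true
  rating > 1881: 2019 > 1881 is true
  represents host nation: yes → true
  rating < 2245: 2019 < 2245 is true
  federation ∈ {FIDE-B, JUN, NAT, REG}: JUN is in the set → true
  seeding points = 1155: 770 == 1155 is false
  world rank ≤ 7495: 2752 ≤ 7495 is true
  currently suspended: yes → true
  entry fee paid: yes → true
  events in last 12 months ≥ 2: 41 ≥ 2 is true
  age < 73 years: 77 < 73 is false
  federation ∈ {FIDE-B, NAT}: JUN is not in the set → false
  age ≤ 17 years: 77 ≤ 17 is false
  career wins > 217: 257 > 217 is true
  federation ∈ {FIDE-A, JUN, NAT}: JUN is in the set → true
  holds a title: yes → true
  rating > 2138: 2019 > 2138 is false
  seeding points ≥ 486: 770 ≥ 486 is true
Combine:
[1.1] true AND true AND true = true
[1.2.2.1.1] exactly-one(true, false) = true
[1.2.2.1] NOT true = false
[1.2.2] NOT false = true
[1.2] true AND true = true
[1.3.2] true AND true = true
[1.3] true → true = true
[1] true AND true AND true = true
[2.1.1.1] true OR false = true
[2.1.1.2.1] false AND false AND true = false
[2.1.1.2] NOT false = true
[2.1.1] true → true = true
[2.1.2.1] exactly-one(true, true) = false
[2.1.2.2] false AND true AND true = false
[2.1.2] false OR false = false
[2.1] true → false = false
[2] NOT false = true
[root] true AND true = true
Overall: true → qualifies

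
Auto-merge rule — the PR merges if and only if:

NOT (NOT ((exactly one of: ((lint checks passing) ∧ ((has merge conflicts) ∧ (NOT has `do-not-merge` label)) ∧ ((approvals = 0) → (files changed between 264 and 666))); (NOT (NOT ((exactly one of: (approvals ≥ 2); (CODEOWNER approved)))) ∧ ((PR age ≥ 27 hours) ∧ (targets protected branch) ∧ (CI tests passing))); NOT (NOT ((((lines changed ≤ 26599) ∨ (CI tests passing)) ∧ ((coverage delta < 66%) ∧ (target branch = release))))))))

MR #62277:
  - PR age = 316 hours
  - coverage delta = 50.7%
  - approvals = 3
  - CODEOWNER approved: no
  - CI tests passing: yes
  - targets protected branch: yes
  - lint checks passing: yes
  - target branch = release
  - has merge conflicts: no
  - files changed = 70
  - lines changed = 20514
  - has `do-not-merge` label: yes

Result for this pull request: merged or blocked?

Blocked

Atomic conditions:
  lint checks passing: yes → true
  has merge conflicts: no → false
  NOT has `do-not-merge` label: yes → false
  approvals = 0: 3 == 0 is false
  files changed between 264 and 666: 70 in [264, 666] is false
  approvals ≥ 2: 3 ≥ 2 is true
  CODEOWNER approved: no → false
  PR age ≥ 27 hours: 316 ≥ 27 is true
  targets protected branch: yes → true
  CI tests passing: yes → true
  lines changed ≤ 26599: 20514 ≤ 26599 is true
  coverage delta < 66%: 50.7 < 66 is true
  target branch = release: release == release is true
Combine:
[1.1.1.2] false AND false = false
[1.1.1.3] false → false (antecedent false ⇒ implication holds) = true
[1.1.1] true AND false AND true = false
[1.1.2.1.1.1] exactly-one(true, false) = true
[1.1.2.1.1] NOT true = false
[1.1.2.1] NOT false = true
[1.1.2.2] true AND true AND true = true
[1.1.2] true AND true = true
[1.1.3.1.1.1] true OR true = true
[1.1.3.1.1.2] true AND true = true
[1.1.3.1.1] true AND true = true
[1.1.3.1] NOT true = false
[1.1.3] NOT false = true
[1.1] exactly-one(false, true, true) = false
[1] NOT false = true
[root] NOT true = false
Overall: false → blocked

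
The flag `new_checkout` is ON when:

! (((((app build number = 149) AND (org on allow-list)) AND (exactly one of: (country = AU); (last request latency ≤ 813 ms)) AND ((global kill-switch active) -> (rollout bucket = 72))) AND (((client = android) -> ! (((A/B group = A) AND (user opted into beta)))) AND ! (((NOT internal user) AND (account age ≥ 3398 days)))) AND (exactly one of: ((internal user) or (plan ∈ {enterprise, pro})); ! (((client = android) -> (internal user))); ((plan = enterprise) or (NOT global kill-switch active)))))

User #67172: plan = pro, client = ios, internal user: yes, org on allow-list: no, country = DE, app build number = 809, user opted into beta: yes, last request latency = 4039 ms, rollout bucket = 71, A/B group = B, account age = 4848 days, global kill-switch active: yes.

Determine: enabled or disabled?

Atomic conditions:
  app build number = 149: 809 == 149 is false
  org on allow-list: no → false
  country = AU: DE == AU is false
  last request latency ≤ 813 ms: 4039 ≤ 813 is false
  global kill-switch active: yes → true
  rollout bucket = 72: 71 == 72 is false
  client = android: ios == android is false
  A/B group = A: B == A is false
  user opted into beta: yes → true
  NOT internal user: yes → false
  account age ≥ 3398 days: 4848 ≥ 3398 is true
  internal user: yes → true
  plan ∈ {enterprise, pro}: pro is in the set → true
  plan = enterprise: pro == enterprise is false
  NOT global kill-switch active: yes → false
Combine:
[1.1.1] false AND false = false
[1.1.2] exactly-one(false, false) = false
[1.1.3] true → false = false
[1.1] false AND false AND false = false
[1.2.1.2.1] false AND true = false
[1.2.1.2] NOT false = true
[1.2.1] false → true (antecedent false ⇒ implication holds) = true
[1.2.2.1] false AND true = false
[1.2.2] NOT false = true
[1.2] true AND true = true
[1.3.1] true OR true = true
[1.3.2.1] false → true (antecedent false ⇒ implication holds) = true
[1.3.2] NOT true = false
[1.3.3] false OR false = false
[1.3] exactly-one(true, false, false) = true
[1] false AND true AND true = false
[root] NOT false = true
Overall: true → enabled

Enabled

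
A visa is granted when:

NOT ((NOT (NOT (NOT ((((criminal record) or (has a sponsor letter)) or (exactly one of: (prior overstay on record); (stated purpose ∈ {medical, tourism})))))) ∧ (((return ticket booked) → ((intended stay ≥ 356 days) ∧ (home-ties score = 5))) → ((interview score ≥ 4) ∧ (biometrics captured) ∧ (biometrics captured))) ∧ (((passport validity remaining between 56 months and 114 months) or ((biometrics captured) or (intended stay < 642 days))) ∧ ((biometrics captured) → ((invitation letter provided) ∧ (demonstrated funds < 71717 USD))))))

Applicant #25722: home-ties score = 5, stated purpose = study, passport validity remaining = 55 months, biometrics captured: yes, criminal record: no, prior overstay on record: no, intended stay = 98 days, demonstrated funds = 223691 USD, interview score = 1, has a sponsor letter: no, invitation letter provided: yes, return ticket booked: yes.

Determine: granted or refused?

Granted

Atomic conditions:
  criminal record: no → false
  has a sponsor letter: no → false
  prior overstay on record: no → false
  stated purpose ∈ {medical, tourism}: study is not in the set → false
  return ticket booked: yes → true
  intended stay ≥ 356 days: 98 ≥ 356 is false
  home-ties score = 5: 5 == 5 is true
  interview score ≥ 4: 1 ≥ 4 is false
  biometrics captured: yes → true
  passport validity remaining between 56 months and 114 months: 55 in [56, 114] is false
  intended stay < 642 days: 98 < 642 is true
  invitation letter provided: yes → true
  demonstrated funds < 71717 USD: 223691 < 71717 is false
Combine:
[1.1.1.1.1.1] false OR false = false
[1.1.1.1.1.2] exactly-one(false, false) = false
[1.1.1.1.1] false OR false = false
[1.1.1.1] NOT false = true
[1.1.1] NOT true = false
[1.1] NOT false = true
[1.2.1.2] false AND true = false
[1.2.1] true → false = false
[1.2.2] false AND true AND true = false
[1.2] false → false (antecedent false ⇒ implication holds) = true
[1.3.1.2] true OR true = true
[1.3.1] false OR true = true
[1.3.2.2] true AND false = false
[1.3.2] true → false = false
[1.3] true AND false = false
[1] true AND true AND false = false
[root] NOT false = true
Overall: true → granted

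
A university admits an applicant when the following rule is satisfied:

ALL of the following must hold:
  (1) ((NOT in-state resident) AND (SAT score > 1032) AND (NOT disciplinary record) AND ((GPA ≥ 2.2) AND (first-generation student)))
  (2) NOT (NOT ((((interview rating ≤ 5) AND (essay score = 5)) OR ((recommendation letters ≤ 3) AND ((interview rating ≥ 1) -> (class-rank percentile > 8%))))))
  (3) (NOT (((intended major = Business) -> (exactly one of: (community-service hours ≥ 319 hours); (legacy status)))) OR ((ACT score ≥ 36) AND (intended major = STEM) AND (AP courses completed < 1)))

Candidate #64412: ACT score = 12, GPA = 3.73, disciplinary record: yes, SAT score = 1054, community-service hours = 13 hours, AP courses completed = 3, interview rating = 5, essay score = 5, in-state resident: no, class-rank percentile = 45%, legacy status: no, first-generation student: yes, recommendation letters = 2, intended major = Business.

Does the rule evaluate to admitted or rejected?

Rejected

Atomic conditions:
  NOT in-state resident: no → true
  SAT score > 1032: 1054 > 1032 is true
  NOT disciplinary record: yes → false
  GPA ≥ 2.2: 3.73 ≥ 2.2 is true
  first-generation student: yes → true
  interview rating ≤ 5: 5 ≤ 5 is true
  essay score = 5: 5 == 5 is true
  recommendation letters ≤ 3: 2 ≤ 3 is true
  interview rating ≥ 1: 5 ≥ 1 is true
  class-rank percentile > 8%: 45 > 8 is true
  intended major = Business: Business == Business is true
  community-service hours ≥ 319 hours: 13 ≥ 319 is false
  legacy status: no → false
  ACT score ≥ 36: 12 ≥ 36 is false
  intended major = STEM: Business == STEM is false
  AP courses completed < 1: 3 < 1 is false
Combine:
[1.4] true AND true = true
[1] true AND true AND false AND true = false
[2.1.1.1] true AND true = true
[2.1.1.2.2] true → true = true
[2.1.1.2] true AND true = true
[2.1.1] true OR true = true
[2.1] NOT true = false
[2] NOT false = true
[3.1.1.2] exactly-one(false, false) = false
[3.1.1] true → false = false
[3.1] NOT false = true
[3.2] false AND false AND false = false
[3] true OR false = true
[root] false AND true AND true = false
Overall: false → rejected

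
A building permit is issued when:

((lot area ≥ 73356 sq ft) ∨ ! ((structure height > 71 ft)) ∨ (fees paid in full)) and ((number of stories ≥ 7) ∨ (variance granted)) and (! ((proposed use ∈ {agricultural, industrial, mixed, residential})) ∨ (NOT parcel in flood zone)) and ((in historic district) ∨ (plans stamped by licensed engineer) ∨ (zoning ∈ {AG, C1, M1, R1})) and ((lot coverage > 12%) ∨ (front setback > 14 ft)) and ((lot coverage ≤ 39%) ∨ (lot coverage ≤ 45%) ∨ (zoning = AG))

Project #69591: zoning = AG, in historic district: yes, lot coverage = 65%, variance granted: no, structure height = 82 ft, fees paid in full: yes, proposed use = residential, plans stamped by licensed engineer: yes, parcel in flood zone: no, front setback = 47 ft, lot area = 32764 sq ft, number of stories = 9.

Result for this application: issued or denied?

Atomic conditions:
  lot area ≥ 73356 sq ft: 32764 ≥ 73356 is false
  structure height > 71 ft: 82 > 71 is true
  fees paid in full: yes → true
  number of stories ≥ 7: 9 ≥ 7 is true
  variance granted: no → false
  proposed use ∈ {agricultural, industrial, mixed, residential}: residential is in the set → true
  NOT parcel in flood zone: no → true
  in historic district: yes → true
  plans stamped by licensed engineer: yes → true
  zoning ∈ {AG, C1, M1, R1}: AG is in the set → true
  lot coverage > 12%: 65 > 12 is true
  front setback > 14 ft: 47 > 14 is true
  lot coverage ≤ 39%: 65 ≤ 39 is false
  lot coverage ≤ 45%: 65 ≤ 45 is false
  zoning = AG: AG == AG is true
Combine:
[1.2] NOT true = false
[1] false OR false OR true = true
[2] true OR false = true
[3.1] NOT true = false
[3] false OR true = true
[4] true OR true OR true = true
[5] true OR true = true
[6] false OR false OR true = true
[root] true AND true AND true AND true AND true AND true = true
Overall: true → issued

Issued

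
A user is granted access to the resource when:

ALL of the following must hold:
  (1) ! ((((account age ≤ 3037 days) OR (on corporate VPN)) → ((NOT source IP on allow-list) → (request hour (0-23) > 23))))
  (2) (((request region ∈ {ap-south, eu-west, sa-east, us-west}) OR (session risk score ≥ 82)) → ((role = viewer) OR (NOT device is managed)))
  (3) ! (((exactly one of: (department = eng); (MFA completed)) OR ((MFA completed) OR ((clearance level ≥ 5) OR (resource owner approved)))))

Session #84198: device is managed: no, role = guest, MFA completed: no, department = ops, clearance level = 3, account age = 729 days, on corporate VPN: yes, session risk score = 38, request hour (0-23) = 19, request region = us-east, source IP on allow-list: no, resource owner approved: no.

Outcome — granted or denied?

Atomic conditions:
  account age ≤ 3037 days: 729 ≤ 3037 is true
  on corporate VPN: yes → true
  NOT source IP on allow-list: no → true
  request hour (0-23) > 23: 19 > 23 is false
  request region ∈ {ap-south, eu-west, sa-east, us-west}: us-east is not in the set → false
  session risk score ≥ 82: 38 ≥ 82 is false
  role = viewer: guest == viewer is false
  NOT device is managed: no → true
  department = eng: ops == eng is false
  MFA completed: no → false
  clearance level ≥ 5: 3 ≥ 5 is false
  resource owner approved: no → false
Combine:
[1.1.1] true OR true = true
[1.1.2] true → false = false
[1.1] true → false = false
[1] NOT false = true
[2.1] false OR false = false
[2.2] false OR true = true
[2] false → true (antecedent false ⇒ implication holds) = true
[3.1.1] exactly-one(false, false) = false
[3.1.2.2] false OR false = false
[3.1.2] false OR false = false
[3.1] false OR false = false
[3] NOT false = true
[root] true AND true AND true = true
Overall: true → granted

Granted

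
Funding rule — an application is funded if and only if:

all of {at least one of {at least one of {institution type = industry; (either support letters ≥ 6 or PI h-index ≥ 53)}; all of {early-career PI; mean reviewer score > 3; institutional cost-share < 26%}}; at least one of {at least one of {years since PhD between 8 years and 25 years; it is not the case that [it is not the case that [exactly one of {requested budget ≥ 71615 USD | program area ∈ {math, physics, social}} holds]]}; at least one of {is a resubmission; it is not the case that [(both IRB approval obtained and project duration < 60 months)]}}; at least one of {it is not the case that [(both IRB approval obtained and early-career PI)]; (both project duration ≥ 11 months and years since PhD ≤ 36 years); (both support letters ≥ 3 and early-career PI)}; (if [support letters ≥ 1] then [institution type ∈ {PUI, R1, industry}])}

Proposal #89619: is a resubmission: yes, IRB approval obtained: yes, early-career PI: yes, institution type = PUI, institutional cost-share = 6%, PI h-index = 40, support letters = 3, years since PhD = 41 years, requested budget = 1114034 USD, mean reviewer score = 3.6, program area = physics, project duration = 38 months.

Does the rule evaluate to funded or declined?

Atomic conditions:
  institution type = industry: PUI == industry is false
  support letters ≥ 6: 3 ≥ 6 is false
  PI h-index ≥ 53: 40 ≥ 53 is false
  early-career PI: yes → true
  mean reviewer score > 3: 3.6 > 3 is true
  institutional cost-share < 26%: 6 < 26 is true
  years since PhD between 8 years and 25 years: 41 in [8, 25] is false
  requested budget ≥ 71615 USD: 1114034 ≥ 71615 is true
  program area ∈ {math, physics, social}: physics is in the set → true
  is a resubmission: yes → true
  IRB approval obtained: yes → true
  project duration < 60 months: 38 < 60 is true
  project duration ≥ 11 months: 38 ≥ 11 is true
  years since PhD ≤ 36 years: 41 ≤ 36 is false
  support letters ≥ 3: 3 ≥ 3 is true
  support letters ≥ 1: 3 ≥ 1 is true
  institution type ∈ {PUI, R1, industry}: PUI is in the set → true
Combine:
[1.1.2] false OR false = false
[1.1] false OR false = false
[1.2] true AND true AND true = true
[1] false OR true = true
[2.1.2.1.1] exactly-one(true, true) = false
[2.1.2.1] NOT false = true
[2.1.2] NOT true = false
[2.1] false OR false = false
[2.2.2.1] true AND true = true
[2.2.2] NOT true = false
[2.2] true OR false = true
[2] false OR true = true
[3.1.1] true AND true = true
[3.1] NOT true = false
[3.2] true AND false = false
[3.3] true AND true = true
[3] false OR false OR true = true
[4] true → true = true
[root] true AND true AND true AND true = true
Overall: true → funded

Funded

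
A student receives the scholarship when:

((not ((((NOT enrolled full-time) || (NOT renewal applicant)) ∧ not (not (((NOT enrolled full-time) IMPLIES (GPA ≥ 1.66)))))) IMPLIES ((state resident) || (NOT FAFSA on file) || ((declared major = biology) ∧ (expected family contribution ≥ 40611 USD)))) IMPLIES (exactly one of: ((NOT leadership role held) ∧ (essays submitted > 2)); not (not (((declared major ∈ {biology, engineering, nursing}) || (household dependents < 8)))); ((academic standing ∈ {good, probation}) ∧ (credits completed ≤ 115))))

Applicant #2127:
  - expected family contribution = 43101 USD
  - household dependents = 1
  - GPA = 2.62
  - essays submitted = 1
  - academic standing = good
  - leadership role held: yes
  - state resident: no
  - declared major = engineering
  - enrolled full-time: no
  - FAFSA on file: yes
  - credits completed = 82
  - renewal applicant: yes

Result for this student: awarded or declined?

Declined

Atomic conditions:
  NOT enrolled full-time: no → true
  NOT renewal applicant: yes → false
  GPA ≥ 1.66: 2.62 ≥ 1.66 is true
  state resident: no → false
  NOT FAFSA on file: yes → false
  declared major = biology: engineering == biology is false
  expected family contribution ≥ 40611 USD: 43101 ≥ 40611 is true
  NOT leadership role held: yes → false
  essays submitted > 2: 1 > 2 is false
  declared major ∈ {biology, engineering, nursing}: engineering is in the set → true
  household dependents < 8: 1 < 8 is true
  academic standing ∈ {good, probation}: good is in the set → true
  credits completed ≤ 115: 82 ≤ 115 is true
Combine:
[1.1.1.1] true OR false = true
[1.1.1.2.1.1] true → true = true
[1.1.1.2.1] NOT true = false
[1.1.1.2] NOT false = true
[1.1.1] true AND true = true
[1.1] NOT true = false
[1.2.3] false AND true = false
[1.2] false OR false OR false = false
[1] false → false (antecedent false ⇒ implication holds) = true
[2.1] false AND false = false
[2.2.1.1] true OR true = true
[2.2.1] NOT true = false
[2.2] NOT false = true
[2.3] true AND true = true
[2] exactly-one(false, true, true) = false
[root] true → false = false
Overall: false → declined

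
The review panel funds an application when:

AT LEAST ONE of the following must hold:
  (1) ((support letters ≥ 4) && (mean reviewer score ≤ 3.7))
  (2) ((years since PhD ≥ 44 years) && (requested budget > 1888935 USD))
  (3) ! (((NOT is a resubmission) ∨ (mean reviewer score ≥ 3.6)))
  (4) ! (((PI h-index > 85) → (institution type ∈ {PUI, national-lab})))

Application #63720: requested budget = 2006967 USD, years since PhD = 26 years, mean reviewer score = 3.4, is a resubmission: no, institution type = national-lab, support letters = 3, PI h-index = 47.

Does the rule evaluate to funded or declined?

Atomic conditions:
  support letters ≥ 4: 3 ≥ 4 is false
  mean reviewer score ≤ 3.7: 3.4 ≤ 3.7 is true
  years since PhD ≥ 44 years: 26 ≥ 44 is false
  requested budget > 1888935 USD: 2006967 > 1888935 is true
  NOT is a resubmission: no → true
  mean reviewer score ≥ 3.6: 3.4 ≥ 3.6 is false
  PI h-index > 85: 47 > 85 is false
  institution type ∈ {PUI, national-lab}: national-lab is in the set → true
Combine:
[1] false AND true = false
[2] false AND true = false
[3.1] true OR false = true
[3] NOT true = false
[4.1] false → true (antecedent false ⇒ implication holds) = true
[4] NOT true = false
[root] false OR false OR false OR false = false
Overall: false → declined

Declined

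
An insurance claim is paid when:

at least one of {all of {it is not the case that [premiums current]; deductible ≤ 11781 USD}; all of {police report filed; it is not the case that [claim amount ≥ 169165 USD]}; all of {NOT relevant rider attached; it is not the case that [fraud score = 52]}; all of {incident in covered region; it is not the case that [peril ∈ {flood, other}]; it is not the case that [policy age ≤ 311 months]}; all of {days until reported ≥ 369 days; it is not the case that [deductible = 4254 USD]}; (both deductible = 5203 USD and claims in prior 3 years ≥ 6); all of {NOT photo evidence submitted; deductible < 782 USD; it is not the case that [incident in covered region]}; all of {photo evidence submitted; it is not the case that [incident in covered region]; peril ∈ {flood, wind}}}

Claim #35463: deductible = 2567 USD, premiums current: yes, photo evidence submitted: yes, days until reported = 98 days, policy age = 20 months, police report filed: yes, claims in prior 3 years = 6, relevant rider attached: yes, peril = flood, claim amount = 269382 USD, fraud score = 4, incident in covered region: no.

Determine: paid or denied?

Paid

Atomic conditions:
  premiums current: yes → true
  deductible ≤ 11781 USD: 2567 ≤ 11781 is true
  police report filed: yes → true
  claim amount ≥ 169165 USD: 269382 ≥ 169165 is true
  NOT relevant rider attached: yes → false
  fraud score = 52: 4 == 52 is false
  incident in covered region: no → false
  peril ∈ {flood, other}: flood is in the set → true
  policy age ≤ 311 months: 20 ≤ 311 is true
  days until reported ≥ 369 days: 98 ≥ 369 is false
  deductible = 4254 USD: 2567 == 4254 is false
  deductible = 5203 USD: 2567 == 5203 is false
  claims in prior 3 years ≥ 6: 6 ≥ 6 is true
  NOT photo evidence submitted: yes → false
  deductible < 782 USD: 2567 < 782 is false
  photo evidence submitted: yes → true
  peril ∈ {flood, wind}: flood is in the set → true
Combine:
[1.1] NOT true = false
[1] false AND true = false
[2.2] NOT true = false
[2] true AND false = false
[3.2] NOT false = true
[3] false AND true = false
[4.2] NOT true = false
[4.3] NOT true = false
[4] false AND false AND false = false
[5.2] NOT false = true
[5] false AND true = false
[6] false AND true = false
[7.3] NOT false = true
[7] false AND false AND true = false
[8.2] NOT false = true
[8] true AND true AND true = true
[root] false OR false OR false OR false OR false OR false OR false OR true = true
Overall: true → paid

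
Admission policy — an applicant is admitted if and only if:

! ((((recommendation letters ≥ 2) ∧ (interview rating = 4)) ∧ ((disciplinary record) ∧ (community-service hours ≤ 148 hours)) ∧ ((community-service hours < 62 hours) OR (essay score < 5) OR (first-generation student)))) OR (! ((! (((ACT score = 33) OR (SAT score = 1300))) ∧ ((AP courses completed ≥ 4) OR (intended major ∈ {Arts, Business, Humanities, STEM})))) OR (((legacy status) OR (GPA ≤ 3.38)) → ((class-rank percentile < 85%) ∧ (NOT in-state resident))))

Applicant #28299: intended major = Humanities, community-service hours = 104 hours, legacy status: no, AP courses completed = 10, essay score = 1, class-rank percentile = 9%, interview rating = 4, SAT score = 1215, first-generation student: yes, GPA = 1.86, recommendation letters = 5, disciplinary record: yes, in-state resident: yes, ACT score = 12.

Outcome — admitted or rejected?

Rejected

Atomic conditions:
  recommendation letters ≥ 2: 5 ≥ 2 is true
  interview rating = 4: 4 == 4 is true
  disciplinary record: yes → true
  community-service hours ≤ 148 hours: 104 ≤ 148 is true
  community-service hours < 62 hours: 104 < 62 is false
  essay score < 5: 1 < 5 is true
  first-generation student: yes → true
  ACT score = 33: 12 == 33 is false
  SAT score = 1300: 1215 == 1300 is false
  AP courses completed ≥ 4: 10 ≥ 4 is true
  intended major ∈ {Arts, Business, Humanities, STEM}: Humanities is in the set → true
  legacy status: no → false
  GPA ≤ 3.38: 1.86 ≤ 3.38 is true
  class-rank percentile < 85%: 9 < 85 is true
  NOT in-state resident: yes → false
Combine:
[1.1.1] true AND true = true
[1.1.2] true AND true = true
[1.1.3] false OR true OR true = true
[1.1] true AND true AND true = true
[1] NOT true = false
[2.1.1.1.1] false OR false = false
[2.1.1.1] NOT false = true
[2.1.1.2] true OR true = true
[2.1.1] true AND true = true
[2.1] NOT true = false
[2.2.1] false OR true = true
[2.2.2] true AND false = false
[2.2] true → false = false
[2] false OR false = false
[root] false OR false = false
Overall: false → rejected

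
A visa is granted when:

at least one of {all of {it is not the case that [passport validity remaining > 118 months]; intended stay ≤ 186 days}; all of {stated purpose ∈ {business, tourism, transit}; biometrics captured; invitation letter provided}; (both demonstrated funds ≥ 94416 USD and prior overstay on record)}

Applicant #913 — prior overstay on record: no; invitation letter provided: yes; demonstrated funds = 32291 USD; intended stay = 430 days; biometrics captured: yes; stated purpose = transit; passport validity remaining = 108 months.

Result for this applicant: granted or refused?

Atomic conditions:
  passport validity remaining > 118 months: 108 > 118 is false
  intended stay ≤ 186 days: 430 ≤ 186 is false
  stated purpose ∈ {business, tourism, transit}: transit is in the set → true
  biometrics captured: yes → true
  invitation letter provided: yes → true
  demonstrated funds ≥ 94416 USD: 32291 ≥ 94416 is false
  prior overstay on record: no → false
Combine:
[1.1] NOT false = true
[1] true AND false = false
[2] true AND true AND true = true
[3] false AND false = false
[root] false OR true OR false = true
Overall: true → granted

Granted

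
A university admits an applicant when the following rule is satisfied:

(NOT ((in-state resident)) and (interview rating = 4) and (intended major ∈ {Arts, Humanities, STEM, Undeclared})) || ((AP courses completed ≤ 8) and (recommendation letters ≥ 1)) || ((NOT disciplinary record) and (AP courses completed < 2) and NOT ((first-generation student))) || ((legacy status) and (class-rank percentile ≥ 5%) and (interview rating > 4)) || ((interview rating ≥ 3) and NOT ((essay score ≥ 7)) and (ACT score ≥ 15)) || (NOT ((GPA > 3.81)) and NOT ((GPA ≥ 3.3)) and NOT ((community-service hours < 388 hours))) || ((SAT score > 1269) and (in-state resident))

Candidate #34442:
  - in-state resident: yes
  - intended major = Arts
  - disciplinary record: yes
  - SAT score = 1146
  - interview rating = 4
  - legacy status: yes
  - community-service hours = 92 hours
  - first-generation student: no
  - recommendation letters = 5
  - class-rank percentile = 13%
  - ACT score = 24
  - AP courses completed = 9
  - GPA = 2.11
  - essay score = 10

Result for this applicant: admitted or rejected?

Rejected

Atomic conditions:
  in-state resident: yes → true
  interview rating = 4: 4 == 4 is true
  intended major ∈ {Arts, Humanities, STEM, Undeclared}: Arts is in the set → true
  AP courses completed ≤ 8: 9 ≤ 8 is false
  recommendation letters ≥ 1: 5 ≥ 1 is true
  NOT disciplinary record: yes → false
  AP courses completed < 2: 9 < 2 is false
  first-generation student: no → false
  legacy status: yes → true
  class-rank percentile ≥ 5%: 13 ≥ 5 is true
  interview rating > 4: 4 > 4 is false
  interview rating ≥ 3: 4 ≥ 3 is true
  essay score ≥ 7: 10 ≥ 7 is true
  ACT score ≥ 15: 24 ≥ 15 is true
  GPA > 3.81: 2.11 > 3.81 is false
  GPA ≥ 3.3: 2.11 ≥ 3.3 is false
  community-service hours < 388 hours: 92 < 388 is true
  SAT score > 1269: 1146 > 1269 is false
Combine:
[1.1] NOT true = false
[1] false AND true AND true = false
[2] false AND true = false
[3.3] NOT false = true
[3] false AND false AND true = false
[4] true AND true AND false = false
[5.2] NOT true = false
[5] true AND false AND true = false
[6.1] NOT false = true
[6.2] NOT false = true
[6.3] NOT true = false
[6] true AND true AND false = false
[7] false AND true = false
[root] false OR false OR false OR false OR false OR false OR false = false
Overall: false → rejected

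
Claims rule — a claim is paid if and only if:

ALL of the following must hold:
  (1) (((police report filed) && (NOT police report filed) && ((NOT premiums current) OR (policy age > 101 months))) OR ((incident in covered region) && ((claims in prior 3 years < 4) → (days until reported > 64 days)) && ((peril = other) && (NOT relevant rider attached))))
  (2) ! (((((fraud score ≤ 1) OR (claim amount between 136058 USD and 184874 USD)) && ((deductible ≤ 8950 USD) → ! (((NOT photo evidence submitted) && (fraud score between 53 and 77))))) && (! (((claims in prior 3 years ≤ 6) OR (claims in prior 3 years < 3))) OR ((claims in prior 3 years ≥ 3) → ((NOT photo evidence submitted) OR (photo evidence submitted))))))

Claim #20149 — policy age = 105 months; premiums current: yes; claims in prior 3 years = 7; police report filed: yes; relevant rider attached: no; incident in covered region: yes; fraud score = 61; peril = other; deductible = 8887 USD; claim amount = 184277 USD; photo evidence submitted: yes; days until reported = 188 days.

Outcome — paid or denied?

Denied

Atomic conditions:
  police report filed: yes → true
  NOT police report filed: yes → false
  NOT premiums current: yes → false
  policy age > 101 months: 105 > 101 is true
  incident in covered region: yes → true
  claims in prior 3 years < 4: 7 < 4 is false
  days until reported > 64 days: 188 > 64 is true
  peril = other: other == other is true
  NOT relevant rider attached: no → true
  fraud score ≤ 1: 61 ≤ 1 is false
  claim amount between 136058 USD and 184874 USD: 184277 in [136058, 184874] is true
  deductible ≤ 8950 USD: 8887 ≤ 8950 is true
  NOT photo evidence submitted: yes → false
  fraud score between 53 and 77: 61 in [53, 77] is true
  claims in prior 3 years ≤ 6: 7 ≤ 6 is false
  claims in prior 3 years < 3: 7 < 3 is false
  claims in prior 3 years ≥ 3: 7 ≥ 3 is true
  photo evidence submitted: yes → true
Combine:
[1.1.3] false OR true = true
[1.1] true AND false AND true = false
[1.2.2] false → true (antecedent false ⇒ implication holds) = true
[1.2.3] true AND true = true
[1.2] true AND true AND true = true
[1] false OR true = true
[2.1.1.1] false OR true = true
[2.1.1.2.2.1] false AND true = false
[2.1.1.2.2] NOT false = true
[2.1.1.2] true → true = true
[2.1.1] true AND true = true
[2.1.2.1.1] false OR false = false
[2.1.2.1] NOT false = true
[2.1.2.2.2] false OR true = true
[2.1.2.2] true → true = true
[2.1.2] true OR true = true
[2.1] true AND true = true
[2] NOT true = false
[root] true AND false = false
Overall: false → denied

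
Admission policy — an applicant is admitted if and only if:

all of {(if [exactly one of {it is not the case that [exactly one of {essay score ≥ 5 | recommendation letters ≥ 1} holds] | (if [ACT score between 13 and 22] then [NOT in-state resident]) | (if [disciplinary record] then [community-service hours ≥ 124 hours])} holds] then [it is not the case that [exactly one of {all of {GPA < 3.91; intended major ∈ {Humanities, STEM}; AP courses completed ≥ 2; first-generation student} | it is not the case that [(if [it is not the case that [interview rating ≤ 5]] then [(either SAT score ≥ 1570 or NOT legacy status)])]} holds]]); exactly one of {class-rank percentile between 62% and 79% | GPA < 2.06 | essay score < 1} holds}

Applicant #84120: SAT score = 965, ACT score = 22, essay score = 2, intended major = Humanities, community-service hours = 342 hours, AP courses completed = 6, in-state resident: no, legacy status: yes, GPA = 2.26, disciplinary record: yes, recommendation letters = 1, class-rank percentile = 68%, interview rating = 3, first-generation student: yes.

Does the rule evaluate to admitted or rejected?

Admitted

Atomic conditions:
  essay score ≥ 5: 2 ≥ 5 is false
  recommendation letters ≥ 1: 1 ≥ 1 is true
  ACT score between 13 and 22: 22 in [13, 22] is true
  NOT in-state resident: no → true
  disciplinary record: yes → true
  community-service hours ≥ 124 hours: 342 ≥ 124 is true
  GPA < 3.91: 2.26 < 3.91 is true
  intended major ∈ {Humanities, STEM}: Humanities is in the set → true
  AP courses completed ≥ 2: 6 ≥ 2 is true
  first-generation student: yes → true
  interview rating ≤ 5: 3 ≤ 5 is true
  SAT score ≥ 1570: 965 ≥ 1570 is false
  NOT legacy status: yes → false
  class-rank percentile between 62% and 79%: 68 in [62, 79] is true
  GPA < 2.06: 2.26 < 2.06 is false
  essay score < 1: 2 < 1 is false
Combine:
[1.1.1.1] exactly-one(false, true) = true
[1.1.1] NOT true = false
[1.1.2] true → true = true
[1.1.3] true → true = true
[1.1] exactly-one(false, true, true) = false
[1.2.1.1] true AND true AND true AND true = true
[1.2.1.2.1.1] NOT true = false
[1.2.1.2.1.2] false OR false = false
[1.2.1.2.1] false → false (antecedent false ⇒ implication holds) = true
[1.2.1.2] NOT true = false
[1.2.1] exactly-one(true, false) = true
[1.2] NOT true = false
[1] false → false (antecedent false ⇒ implication holds) = true
[2] exactly-one(true, false, false) = true
[root] true AND true = true
Overall: true → admitted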